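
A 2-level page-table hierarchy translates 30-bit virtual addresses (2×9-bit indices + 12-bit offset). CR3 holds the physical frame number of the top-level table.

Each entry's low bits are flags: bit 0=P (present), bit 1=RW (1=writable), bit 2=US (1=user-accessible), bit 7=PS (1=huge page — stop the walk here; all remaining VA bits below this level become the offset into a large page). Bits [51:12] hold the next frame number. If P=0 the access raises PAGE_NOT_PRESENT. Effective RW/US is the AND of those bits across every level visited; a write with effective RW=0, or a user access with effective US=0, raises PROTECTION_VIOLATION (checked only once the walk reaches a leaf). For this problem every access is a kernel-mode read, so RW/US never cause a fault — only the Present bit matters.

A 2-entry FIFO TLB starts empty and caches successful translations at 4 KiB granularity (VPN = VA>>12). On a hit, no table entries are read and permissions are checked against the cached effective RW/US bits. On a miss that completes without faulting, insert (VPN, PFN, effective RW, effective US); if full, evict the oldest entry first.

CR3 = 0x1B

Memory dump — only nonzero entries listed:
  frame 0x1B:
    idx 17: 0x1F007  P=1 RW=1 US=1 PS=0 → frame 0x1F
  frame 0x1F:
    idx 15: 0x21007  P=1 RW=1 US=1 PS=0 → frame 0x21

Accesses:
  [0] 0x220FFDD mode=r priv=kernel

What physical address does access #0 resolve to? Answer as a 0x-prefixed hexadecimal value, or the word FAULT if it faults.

Per-access translation:
#0 VA=0x220FFDD (r,kernel):
  [0] read 0x1B idx=17: raw=0x1F007 flags P=1 W=1 U=1 S=0
  [1] read 0x1F idx=15: raw=0x21007 flags P=1 W=1 U=1 S=0
  → PA=0x21FDD  (2 entries read)

Access #0 PA: 0x21FDD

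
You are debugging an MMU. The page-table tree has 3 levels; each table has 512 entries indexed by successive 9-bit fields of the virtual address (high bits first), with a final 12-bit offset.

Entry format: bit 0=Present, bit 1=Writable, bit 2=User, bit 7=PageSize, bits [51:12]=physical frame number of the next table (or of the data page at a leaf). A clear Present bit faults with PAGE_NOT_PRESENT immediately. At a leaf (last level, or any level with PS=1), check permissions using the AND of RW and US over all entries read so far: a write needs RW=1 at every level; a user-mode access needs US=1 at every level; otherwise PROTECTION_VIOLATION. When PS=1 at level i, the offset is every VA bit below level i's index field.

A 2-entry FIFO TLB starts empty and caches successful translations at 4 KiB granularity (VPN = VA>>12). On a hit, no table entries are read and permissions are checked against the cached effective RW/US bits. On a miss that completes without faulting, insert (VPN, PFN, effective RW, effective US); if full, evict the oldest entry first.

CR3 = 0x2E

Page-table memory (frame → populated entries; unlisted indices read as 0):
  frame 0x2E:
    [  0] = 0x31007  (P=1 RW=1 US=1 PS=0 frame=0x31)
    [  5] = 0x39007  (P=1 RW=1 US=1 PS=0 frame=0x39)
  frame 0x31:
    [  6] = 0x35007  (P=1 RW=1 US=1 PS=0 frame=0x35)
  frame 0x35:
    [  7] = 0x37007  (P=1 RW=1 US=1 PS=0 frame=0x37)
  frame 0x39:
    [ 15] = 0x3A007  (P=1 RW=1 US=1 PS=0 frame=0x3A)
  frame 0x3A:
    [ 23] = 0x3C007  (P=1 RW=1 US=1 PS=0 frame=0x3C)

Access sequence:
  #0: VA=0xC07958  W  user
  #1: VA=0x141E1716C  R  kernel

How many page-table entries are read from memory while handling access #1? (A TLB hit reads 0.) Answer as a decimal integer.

Trace:
#0 VA=0xC07958 (w,user):
  lvl0: tbl 0x2E, slot 0 ⇒ 0x31007 (P1/RW1/US1/PS0)
  lvl1: tbl 0x31, slot 6 ⇒ 0x35007 (P1/RW1/US1/PS0)
  lvl2: tbl 0x35, slot 7 ⇒ 0x37007 (P1/RW1/US1/PS0)
  → PA=0x37958  (3 entries read)
#1 VA=0x141E1716C (r,kernel):
  lvl0: tbl 0x2E, slot 5 ⇒ 0x39007 (P1/RW1/US1/PS0)
  lvl1: tbl 0x39, slot 15 ⇒ 0x3A007 (P1/RW1/US1/PS0)
  lvl2: tbl 0x3A, slot 23 ⇒ 0x3C007 (P1/RW1/US1/PS0)
  → PA=0x3C16C  (3 entries read)

Entries read for #1: 3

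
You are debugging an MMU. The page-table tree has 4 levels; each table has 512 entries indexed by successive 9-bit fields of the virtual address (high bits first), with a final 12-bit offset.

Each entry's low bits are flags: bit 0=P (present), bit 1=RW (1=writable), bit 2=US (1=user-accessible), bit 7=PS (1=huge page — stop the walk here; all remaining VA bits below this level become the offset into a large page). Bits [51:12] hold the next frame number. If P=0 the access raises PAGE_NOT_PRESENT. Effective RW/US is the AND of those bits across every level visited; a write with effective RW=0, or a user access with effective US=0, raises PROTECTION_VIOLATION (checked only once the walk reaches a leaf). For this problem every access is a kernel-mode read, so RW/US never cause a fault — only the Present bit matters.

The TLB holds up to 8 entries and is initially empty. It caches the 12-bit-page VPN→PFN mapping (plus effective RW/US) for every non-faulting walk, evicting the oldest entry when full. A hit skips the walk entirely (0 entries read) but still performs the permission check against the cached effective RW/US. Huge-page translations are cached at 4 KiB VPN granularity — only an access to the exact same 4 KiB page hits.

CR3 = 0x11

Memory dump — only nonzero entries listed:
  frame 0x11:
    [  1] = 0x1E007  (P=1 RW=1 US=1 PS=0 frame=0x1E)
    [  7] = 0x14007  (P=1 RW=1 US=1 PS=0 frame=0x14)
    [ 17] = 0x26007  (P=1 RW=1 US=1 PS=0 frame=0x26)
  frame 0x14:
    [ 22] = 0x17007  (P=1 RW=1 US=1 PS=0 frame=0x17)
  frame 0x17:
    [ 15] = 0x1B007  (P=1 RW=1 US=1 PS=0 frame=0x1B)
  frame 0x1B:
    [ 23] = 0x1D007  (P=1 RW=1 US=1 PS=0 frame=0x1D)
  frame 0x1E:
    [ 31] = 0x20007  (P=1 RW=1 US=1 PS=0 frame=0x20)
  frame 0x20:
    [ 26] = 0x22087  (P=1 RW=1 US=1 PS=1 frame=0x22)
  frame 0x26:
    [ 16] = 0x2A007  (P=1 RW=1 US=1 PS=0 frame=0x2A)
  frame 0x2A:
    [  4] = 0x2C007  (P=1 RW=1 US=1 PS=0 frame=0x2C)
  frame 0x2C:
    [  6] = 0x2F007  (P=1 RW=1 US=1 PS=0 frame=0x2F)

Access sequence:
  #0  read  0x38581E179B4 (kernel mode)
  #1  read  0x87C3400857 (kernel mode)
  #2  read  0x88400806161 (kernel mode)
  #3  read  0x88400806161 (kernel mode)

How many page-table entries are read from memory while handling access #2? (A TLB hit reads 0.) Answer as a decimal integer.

Walk each access:
#0 VA=0x38581E179B4 (r,kernel):
  lvl0: tbl 0x11, slot 7 ⇒ 0x14007 (P1/RW1/US1/PS0)
  lvl1: tbl 0x14, slot 22 ⇒ 0x17007 (P1/RW1/US1/PS0)
  lvl2: tbl 0x17, slot 15 ⇒ 0x1B007 (P1/RW1/US1/PS0)
  lvl3: tbl 0x1B, slot 23 ⇒ 0x1D007 (P1/RW1/US1/PS0)
  ⇒ phys 0x1D9B4  [4 reads]
#1 VA=0x87C3400857 (r,kernel):
  lvl0: tbl 0x11, slot 1 ⇒ 0x1E007 (P1/RW1/US1/PS0)
  lvl1: tbl 0x1E, slot 31 ⇒ 0x20007 (P1/RW1/US1/PS0)
  lvl2: tbl 0x20, slot 26 ⇒ 0x22087 (P1/RW1/US1/PS1)
  ⇒ phys 0x22857 (huge @L2)  [3 reads]
#2 VA=0x88400806161 (r,kernel):
  lvl0: tbl 0x11, slot 17 ⇒ 0x26007 (P1/RW1/US1/PS0)
  lvl1: tbl 0x26, slot 16 ⇒ 0x2A007 (P1/RW1/US1/PS0)
  lvl2: tbl 0x2A, slot 4 ⇒ 0x2C007 (P1/RW1/US1/PS0)
  lvl3: tbl 0x2C, slot 6 ⇒ 0x2F007 (P1/RW1/US1/PS0)
  ⇒ phys 0x2F161  [4 reads]
#3 VA=0x88400806161 (r,kernel):
  TLB hit vpn=0x88400806 → PA=0x2F161

Entries read for #2: 4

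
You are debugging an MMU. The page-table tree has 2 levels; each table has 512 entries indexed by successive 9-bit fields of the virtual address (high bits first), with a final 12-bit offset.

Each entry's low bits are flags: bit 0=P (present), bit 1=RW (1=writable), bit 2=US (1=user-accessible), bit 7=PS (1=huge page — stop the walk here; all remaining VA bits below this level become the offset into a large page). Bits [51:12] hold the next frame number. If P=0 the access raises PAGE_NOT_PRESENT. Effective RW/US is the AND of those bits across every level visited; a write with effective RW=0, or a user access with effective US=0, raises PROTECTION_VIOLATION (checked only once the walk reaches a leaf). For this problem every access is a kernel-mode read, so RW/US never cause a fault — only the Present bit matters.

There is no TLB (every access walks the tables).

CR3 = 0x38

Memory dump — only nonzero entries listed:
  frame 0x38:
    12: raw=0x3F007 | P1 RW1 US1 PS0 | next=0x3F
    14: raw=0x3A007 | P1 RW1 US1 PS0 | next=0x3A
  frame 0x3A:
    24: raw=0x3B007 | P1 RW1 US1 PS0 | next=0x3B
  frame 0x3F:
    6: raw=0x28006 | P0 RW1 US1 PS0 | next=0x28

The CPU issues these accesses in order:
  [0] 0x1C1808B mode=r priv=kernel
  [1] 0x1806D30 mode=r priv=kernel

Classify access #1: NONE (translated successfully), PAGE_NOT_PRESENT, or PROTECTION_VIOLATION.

Trace:
#0 VA=0x1C1808B (r,kernel):
  L0: frame=0x38 idx=14 entry=0x3A007 [P=1 RW=1 US=1 PS=0]
  L1: frame=0x3A idx=24 entry=0x3B007 [P=1 RW=1 US=1 PS=0]
  → PA=0x3B08B  (2 entries read)
#1 VA=0x1806D30 (r,kernel):
  L0: frame=0x38 idx=12 entry=0x3F007 [P=1 RW=1 US=1 PS=0]
  L1: frame=0x3F idx=6 entry=0x28006 [P=0 RW=1 US=1 PS=0]
  ✗ PAGE_NOT_PRESENT  [2 reads]

Access #1 fault: PAGE_NOT_PRESENT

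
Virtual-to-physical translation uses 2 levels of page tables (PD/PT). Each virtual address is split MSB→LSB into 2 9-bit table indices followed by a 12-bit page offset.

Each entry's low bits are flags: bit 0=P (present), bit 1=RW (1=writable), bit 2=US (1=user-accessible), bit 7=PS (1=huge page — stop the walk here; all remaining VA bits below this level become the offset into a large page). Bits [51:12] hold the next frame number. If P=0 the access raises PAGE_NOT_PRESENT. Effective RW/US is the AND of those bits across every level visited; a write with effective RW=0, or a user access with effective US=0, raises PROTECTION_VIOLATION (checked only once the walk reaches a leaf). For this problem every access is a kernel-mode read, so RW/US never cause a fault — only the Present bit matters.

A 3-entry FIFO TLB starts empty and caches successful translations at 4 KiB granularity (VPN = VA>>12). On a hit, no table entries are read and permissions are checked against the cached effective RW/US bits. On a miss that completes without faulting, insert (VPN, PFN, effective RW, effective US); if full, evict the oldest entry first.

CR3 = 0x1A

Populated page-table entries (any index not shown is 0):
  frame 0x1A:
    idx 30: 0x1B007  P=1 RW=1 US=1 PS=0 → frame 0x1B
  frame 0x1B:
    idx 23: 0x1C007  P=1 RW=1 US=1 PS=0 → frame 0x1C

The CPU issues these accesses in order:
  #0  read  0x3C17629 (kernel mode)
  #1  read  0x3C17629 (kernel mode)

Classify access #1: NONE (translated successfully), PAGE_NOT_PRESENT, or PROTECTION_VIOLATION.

Trace:
#0 VA=0x3C17629 (r,kernel):
  L0: frame=0x1A idx=30 entry=0x1B007 [P=1 RW=1 US=1 PS=0]
  L1: frame=0x1B idx=23 entry=0x1C007 [P=1 RW=1 US=1 PS=0]
  → PA=0x1C629  (2 entries read)
#1 VA=0x3C17629 (r,kernel):
  TLB hit vpn=0x3C17 → PA=0x1C629

Access #1 fault: NONE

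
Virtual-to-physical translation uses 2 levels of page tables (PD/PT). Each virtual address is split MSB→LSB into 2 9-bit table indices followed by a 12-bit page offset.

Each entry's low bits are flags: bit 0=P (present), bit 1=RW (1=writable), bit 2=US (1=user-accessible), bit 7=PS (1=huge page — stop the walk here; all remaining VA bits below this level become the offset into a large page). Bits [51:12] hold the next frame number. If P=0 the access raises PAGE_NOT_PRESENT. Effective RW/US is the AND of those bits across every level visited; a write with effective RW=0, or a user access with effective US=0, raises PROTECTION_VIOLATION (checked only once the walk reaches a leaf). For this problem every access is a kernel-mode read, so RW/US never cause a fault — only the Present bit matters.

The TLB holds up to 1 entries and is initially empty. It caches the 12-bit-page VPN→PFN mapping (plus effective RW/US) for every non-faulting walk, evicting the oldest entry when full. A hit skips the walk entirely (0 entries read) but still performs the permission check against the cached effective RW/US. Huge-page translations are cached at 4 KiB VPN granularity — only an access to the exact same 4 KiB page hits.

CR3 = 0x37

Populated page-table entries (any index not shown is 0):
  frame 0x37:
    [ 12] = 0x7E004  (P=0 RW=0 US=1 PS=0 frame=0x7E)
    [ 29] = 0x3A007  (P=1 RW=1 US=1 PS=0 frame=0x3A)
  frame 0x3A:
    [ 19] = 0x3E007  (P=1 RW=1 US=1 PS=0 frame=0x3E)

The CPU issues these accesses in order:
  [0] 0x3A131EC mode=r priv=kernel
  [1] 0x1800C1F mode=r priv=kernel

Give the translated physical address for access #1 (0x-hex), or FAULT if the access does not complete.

Trace:
#0 VA=0x3A131EC (r,kernel):
  [0] read 0x37 idx=29: raw=0x3A007 flags P=1 W=1 U=1 S=0
  [1] read 0x3A idx=19: raw=0x3E007 flags P=1 W=1 U=1 S=0
  ✓ 0x3E1EC  — 2 lookups
#1 VA=0x1800C1F (r,kernel):
  [0] read 0x37 idx=12: raw=0x7E004 flags P=0 W=0 U=1 S=0
  → PAGE_NOT_PRESENT  (1 entries read)

Access #1 PA: FAULT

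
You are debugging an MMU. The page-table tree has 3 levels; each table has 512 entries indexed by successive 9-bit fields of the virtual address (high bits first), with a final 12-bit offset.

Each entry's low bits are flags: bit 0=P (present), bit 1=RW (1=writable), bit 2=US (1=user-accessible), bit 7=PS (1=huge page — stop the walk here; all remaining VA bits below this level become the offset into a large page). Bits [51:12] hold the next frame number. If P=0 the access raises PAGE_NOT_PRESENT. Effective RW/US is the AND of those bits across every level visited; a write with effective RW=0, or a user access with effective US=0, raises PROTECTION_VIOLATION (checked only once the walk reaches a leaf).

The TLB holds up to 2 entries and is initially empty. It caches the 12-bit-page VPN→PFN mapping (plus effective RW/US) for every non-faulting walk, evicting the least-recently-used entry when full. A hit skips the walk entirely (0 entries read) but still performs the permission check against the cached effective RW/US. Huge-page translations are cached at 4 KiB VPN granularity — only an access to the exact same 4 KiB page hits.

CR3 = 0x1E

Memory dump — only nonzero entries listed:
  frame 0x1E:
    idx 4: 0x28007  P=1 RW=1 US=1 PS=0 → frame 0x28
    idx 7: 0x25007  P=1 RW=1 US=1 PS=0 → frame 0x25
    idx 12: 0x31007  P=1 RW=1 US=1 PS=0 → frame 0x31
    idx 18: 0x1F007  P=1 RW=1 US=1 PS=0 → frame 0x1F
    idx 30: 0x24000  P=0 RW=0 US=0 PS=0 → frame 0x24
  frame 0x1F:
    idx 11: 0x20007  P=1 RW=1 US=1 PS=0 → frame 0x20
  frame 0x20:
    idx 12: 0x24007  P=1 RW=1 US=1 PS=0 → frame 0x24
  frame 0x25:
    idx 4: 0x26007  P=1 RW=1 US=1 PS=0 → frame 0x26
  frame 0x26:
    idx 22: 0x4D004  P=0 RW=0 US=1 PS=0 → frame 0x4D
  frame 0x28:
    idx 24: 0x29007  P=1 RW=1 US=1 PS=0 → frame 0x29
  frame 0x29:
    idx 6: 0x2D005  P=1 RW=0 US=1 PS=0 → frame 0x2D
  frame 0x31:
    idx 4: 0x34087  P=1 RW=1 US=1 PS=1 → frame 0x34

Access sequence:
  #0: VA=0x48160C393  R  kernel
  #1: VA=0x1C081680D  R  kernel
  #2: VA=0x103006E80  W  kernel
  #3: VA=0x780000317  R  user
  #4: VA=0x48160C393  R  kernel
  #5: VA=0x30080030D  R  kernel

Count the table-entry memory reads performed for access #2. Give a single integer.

Walk each access:
#0 VA=0x48160C393 (r,kernel):
  lvl0: tbl 0x1E, slot 18 ⇒ 0x1F007 (P1/RW1/US1/PS0)
  lvl1: tbl 0x1F, slot 11 ⇒ 0x20007 (P1/RW1/US1/PS0)
  lvl2: tbl 0x20, slot 12 ⇒ 0x24007 (P1/RW1/US1/PS0)
  ✓ 0x24393  — 3 lookups
#1 VA=0x1C081680D (r,kernel):
  lvl0: tbl 0x1E, slot 7 ⇒ 0x25007 (P1/RW1/US1/PS0)
  lvl1: tbl 0x25, slot 4 ⇒ 0x26007 (P1/RW1/US1/PS0)
  lvl2: tbl 0x26, slot 22 ⇒ 0x4D004 (P0/RW0/US1/PS0)
  → PAGE_NOT_PRESENT  (3 entries read)
#2 VA=0x103006E80 (w,kernel):
  lvl0: tbl 0x1E, slot 4 ⇒ 0x28007 (P1/RW1/US1/PS0)
  lvl1: tbl 0x28, slot 24 ⇒ 0x29007 (P1/RW1/US1/PS0)
  lvl2: tbl 0x29, slot 6 ⇒ 0x2D005 (P1/RW0/US1/PS0)
  → PROTECTION_VIOLATION  (3 entries read)
#3 VA=0x780000317 (r,user):
  lvl0: tbl 0x1E, slot 30 ⇒ 0x24000 (P0/RW0/US0/PS0)
  → PAGE_NOT_PRESENT  (1 entries read)
#4 VA=0x48160C393 (r,kernel):
  TLB hit vpn=0x48160C → PA=0x24393
#5 VA=0x30080030D (r,kernel):
  lvl0: tbl 0x1E, slot 12 ⇒ 0x31007 (P1/RW1/US1/PS0)
  lvl1: tbl 0x31, slot 4 ⇒ 0x34087 (P1/RW1/US1/PS1)
  ✓ 0x3430D (huge @L1)  — 2 lookups

Entries read for #2: 3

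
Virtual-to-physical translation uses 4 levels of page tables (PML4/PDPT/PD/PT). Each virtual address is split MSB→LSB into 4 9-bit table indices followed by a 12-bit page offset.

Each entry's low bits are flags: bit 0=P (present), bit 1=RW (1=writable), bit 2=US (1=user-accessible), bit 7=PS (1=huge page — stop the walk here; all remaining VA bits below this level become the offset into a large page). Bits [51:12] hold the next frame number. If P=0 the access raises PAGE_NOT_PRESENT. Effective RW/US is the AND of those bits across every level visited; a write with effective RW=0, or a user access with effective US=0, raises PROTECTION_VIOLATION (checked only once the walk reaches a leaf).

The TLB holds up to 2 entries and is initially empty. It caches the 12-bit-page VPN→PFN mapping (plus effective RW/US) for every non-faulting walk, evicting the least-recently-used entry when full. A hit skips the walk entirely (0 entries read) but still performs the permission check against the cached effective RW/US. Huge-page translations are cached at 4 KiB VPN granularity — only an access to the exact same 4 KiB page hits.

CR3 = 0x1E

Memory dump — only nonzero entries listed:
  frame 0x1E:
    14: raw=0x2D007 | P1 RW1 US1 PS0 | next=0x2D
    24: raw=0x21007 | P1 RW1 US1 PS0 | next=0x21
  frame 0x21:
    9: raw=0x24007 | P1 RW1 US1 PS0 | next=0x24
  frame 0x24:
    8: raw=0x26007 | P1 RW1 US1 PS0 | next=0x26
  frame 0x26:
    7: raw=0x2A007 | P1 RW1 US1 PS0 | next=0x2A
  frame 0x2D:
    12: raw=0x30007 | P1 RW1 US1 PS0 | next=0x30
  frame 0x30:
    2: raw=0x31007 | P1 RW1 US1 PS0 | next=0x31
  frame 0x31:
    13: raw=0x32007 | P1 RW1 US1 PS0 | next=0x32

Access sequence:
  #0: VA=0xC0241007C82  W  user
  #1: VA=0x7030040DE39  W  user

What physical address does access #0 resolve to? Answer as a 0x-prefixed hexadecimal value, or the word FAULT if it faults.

Trace:
#0 VA=0xC0241007C82 (w,user):
  [0] read 0x1E idx=24: raw=0x21007 flags P=1 W=1 U=1 S=0
  [1] read 0x21 idx=9: raw=0x24007 flags P=1 W=1 U=1 S=0
  [2] read 0x24 idx=8: raw=0x26007 flags P=1 W=1 U=1 S=0
  [3] read 0x26 idx=7: raw=0x2A007 flags P=1 W=1 U=1 S=0
  ⇒ phys 0x2AC82  [4 reads]
#1 VA=0x7030040DE39 (w,user):
  [0] read 0x1E idx=14: raw=0x2D007 flags P=1 W=1 U=1 S=0
  [1] read 0x2D idx=12: raw=0x30007 flags P=1 W=1 U=1 S=0
  [2] read 0x30 idx=2: raw=0x31007 flags P=1 W=1 U=1 S=0
  [3] read 0x31 idx=13: raw=0x32007 flags P=1 W=1 U=1 S=0
  ⇒ phys 0x32E39  [4 reads]

Access #0 PA: 0x2AC82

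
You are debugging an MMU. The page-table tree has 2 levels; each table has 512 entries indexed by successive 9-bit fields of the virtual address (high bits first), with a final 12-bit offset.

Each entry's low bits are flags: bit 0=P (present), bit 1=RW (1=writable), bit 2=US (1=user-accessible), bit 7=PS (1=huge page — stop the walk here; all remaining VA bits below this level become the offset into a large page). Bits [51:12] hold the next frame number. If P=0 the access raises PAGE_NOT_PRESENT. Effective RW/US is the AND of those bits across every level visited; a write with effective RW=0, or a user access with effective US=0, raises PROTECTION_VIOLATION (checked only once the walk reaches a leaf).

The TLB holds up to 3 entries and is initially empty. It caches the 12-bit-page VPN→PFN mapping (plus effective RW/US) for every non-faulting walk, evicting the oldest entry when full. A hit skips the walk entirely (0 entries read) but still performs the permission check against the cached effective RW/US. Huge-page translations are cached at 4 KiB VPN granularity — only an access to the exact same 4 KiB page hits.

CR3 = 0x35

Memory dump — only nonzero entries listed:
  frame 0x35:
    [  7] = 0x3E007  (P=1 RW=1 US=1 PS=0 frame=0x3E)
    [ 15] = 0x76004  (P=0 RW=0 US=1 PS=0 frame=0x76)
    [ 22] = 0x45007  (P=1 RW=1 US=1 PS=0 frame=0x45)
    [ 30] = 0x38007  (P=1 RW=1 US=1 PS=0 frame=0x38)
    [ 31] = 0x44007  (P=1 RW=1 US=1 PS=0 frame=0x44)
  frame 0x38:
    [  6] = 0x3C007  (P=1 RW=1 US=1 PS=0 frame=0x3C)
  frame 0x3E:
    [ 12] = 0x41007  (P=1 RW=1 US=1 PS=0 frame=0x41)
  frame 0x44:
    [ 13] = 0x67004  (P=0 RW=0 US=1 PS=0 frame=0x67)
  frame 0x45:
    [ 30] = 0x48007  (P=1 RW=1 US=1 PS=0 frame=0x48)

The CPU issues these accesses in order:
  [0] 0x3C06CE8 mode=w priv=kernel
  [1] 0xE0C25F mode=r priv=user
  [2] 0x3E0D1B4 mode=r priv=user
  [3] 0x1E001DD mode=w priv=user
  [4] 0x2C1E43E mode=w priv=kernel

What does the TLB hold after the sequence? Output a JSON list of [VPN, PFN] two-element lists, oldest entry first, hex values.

Per-access translation:
#0 VA=0x3C06CE8 (w,kernel):
  L0 @0x35[30] → 0x38007  P=1,RW=1,US=1,PS=0
  L1 @0x38[6] → 0x3C007  P=1,RW=1,US=1,PS=0
  ⇒ phys 0x3CCE8  [2 reads]
#1 VA=0xE0C25F (r,user):
  L0 @0x35[7] → 0x3E007  P=1,RW=1,US=1,PS=0
  L1 @0x3E[12] → 0x41007  P=1,RW=1,US=1,PS=0
  ⇒ phys 0x4125F  [2 reads]
#2 VA=0x3E0D1B4 (r,user):
  L0 @0x35[31] → 0x44007  P=1,RW=1,US=1,PS=0
  L1 @0x44[13] → 0x67004  P=0,RW=0,US=1,PS=0
  ✗ PAGE_NOT_PRESENT  [2 reads]
#3 VA=0x1E001DD (w,user):
  L0 @0x35[15] → 0x76004  P=0,RW=0,US=1,PS=0
  ✗ PAGE_NOT_PRESENT  [1 reads]
#4 VA=0x2C1E43E (w,kernel):
  L0 @0x35[22] → 0x45007  P=1,RW=1,US=1,PS=0
  L1 @0x45[30] → 0x48007  P=1,RW=1,US=1,PS=0
  ⇒ phys 0x4843E  [2 reads]

TLB: [["0x3C06", "0x3C"], ["0xE0C", "0x41"], ["0x2C1E", "0x48"]]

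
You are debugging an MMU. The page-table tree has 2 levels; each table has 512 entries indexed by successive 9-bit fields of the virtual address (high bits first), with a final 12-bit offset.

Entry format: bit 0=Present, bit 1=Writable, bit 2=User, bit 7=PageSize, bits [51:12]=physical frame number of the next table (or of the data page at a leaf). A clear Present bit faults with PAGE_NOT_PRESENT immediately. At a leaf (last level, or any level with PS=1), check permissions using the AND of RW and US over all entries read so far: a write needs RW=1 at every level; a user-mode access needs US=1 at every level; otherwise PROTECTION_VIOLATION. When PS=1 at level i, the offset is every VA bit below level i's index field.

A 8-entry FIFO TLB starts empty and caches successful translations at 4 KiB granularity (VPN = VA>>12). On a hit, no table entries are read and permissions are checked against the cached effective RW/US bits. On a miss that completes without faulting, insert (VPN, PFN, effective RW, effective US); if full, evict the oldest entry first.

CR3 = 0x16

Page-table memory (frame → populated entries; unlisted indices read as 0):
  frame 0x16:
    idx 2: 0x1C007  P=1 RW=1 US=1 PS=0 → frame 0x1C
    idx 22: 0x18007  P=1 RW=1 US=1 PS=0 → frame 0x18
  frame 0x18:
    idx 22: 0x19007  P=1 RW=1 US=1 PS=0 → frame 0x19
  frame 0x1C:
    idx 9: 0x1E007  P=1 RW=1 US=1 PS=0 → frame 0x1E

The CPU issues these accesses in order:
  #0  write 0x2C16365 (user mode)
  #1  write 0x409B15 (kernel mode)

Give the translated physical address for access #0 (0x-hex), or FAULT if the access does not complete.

Trace:
#0 VA=0x2C16365 (w,user):
  L0: frame=0x16 idx=22 entry=0x18007 [P=1 RW=1 US=1 PS=0]
  L1: frame=0x18 idx=22 entry=0x19007 [P=1 RW=1 US=1 PS=0]
  → PA=0x19365  (2 entries read)
#1 VA=0x409B15 (w,kernel):
  L0: frame=0x16 idx=2 entry=0x1C007 [P=1 RW=1 US=1 PS=0]
  L1: frame=0x1C idx=9 entry=0x1E007 [P=1 RW=1 US=1 PS=0]
  → PA=0x1EB15  (2 entries read)

Access #0 PA: 0x19365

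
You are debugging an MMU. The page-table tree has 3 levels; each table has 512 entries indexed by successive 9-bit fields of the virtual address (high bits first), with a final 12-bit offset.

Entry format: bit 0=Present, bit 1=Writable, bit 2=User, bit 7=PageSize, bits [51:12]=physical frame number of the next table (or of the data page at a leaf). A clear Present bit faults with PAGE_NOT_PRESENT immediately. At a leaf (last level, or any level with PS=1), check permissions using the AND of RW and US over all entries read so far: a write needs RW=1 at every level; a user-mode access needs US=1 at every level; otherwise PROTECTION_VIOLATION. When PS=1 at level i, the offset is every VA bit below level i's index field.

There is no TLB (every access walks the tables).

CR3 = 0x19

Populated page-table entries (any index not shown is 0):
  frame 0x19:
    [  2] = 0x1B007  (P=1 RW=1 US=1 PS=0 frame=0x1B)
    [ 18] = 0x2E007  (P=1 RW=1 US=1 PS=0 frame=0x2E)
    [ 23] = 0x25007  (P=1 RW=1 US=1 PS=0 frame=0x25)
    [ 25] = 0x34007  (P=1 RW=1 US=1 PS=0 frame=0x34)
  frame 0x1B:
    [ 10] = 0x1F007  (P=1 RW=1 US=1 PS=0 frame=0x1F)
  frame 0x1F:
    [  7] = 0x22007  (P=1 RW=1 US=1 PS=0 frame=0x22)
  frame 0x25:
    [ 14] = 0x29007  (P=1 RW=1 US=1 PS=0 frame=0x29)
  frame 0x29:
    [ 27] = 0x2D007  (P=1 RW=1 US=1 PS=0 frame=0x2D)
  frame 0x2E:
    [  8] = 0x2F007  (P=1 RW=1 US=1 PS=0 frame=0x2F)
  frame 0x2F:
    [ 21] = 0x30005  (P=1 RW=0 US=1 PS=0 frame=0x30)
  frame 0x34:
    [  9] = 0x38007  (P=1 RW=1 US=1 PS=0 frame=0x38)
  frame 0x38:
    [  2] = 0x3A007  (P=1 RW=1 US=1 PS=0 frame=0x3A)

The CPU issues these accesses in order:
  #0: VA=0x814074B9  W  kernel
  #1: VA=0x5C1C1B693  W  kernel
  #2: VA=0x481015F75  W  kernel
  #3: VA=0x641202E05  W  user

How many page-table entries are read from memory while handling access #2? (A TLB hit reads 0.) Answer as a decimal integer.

Walk each access:
#0 VA=0x814074B9 (w,kernel):
  L0: frame=0x19 idx=2 entry=0x1B007 [P=1 RW=1 US=1 PS=0]
  L1: frame=0x1B idx=10 entry=0x1F007 [P=1 RW=1 US=1 PS=0]
  L2: frame=0x1F idx=7 entry=0x22007 [P=1 RW=1 US=1 PS=0]
  ✓ 0x224B9  — 3 lookups
#1 VA=0x5C1C1B693 (w,kernel):
  L0: frame=0x19 idx=23 entry=0x25007 [P=1 RW=1 US=1 PS=0]
  L1: frame=0x25 idx=14 entry=0x29007 [P=1 RW=1 US=1 PS=0]
  L2: frame=0x29 idx=27 entry=0x2D007 [P=1 RW=1 US=1 PS=0]
  ✓ 0x2D693  — 3 lookups
#2 VA=0x481015F75 (w,kernel):
  L0: frame=0x19 idx=18 entry=0x2E007 [P=1 RW=1 US=1 PS=0]
  L1: frame=0x2E idx=8 entry=0x2F007 [P=1 RW=1 US=1 PS=0]
  L2: frame=0x2F idx=21 entry=0x30005 [P=1 RW=0 US=1 PS=0]
  ✗ PROTECTION_VIOLATION  [3 reads]
#3 VA=0x641202E05 (w,user):
  L0: frame=0x19 idx=25 entry=0x34007 [P=1 RW=1 US=1 PS=0]
  L1: frame=0x34 idx=9 entry=0x38007 [P=1 RW=1 US=1 PS=0]
  L2: frame=0x38 idx=2 entry=0x3A007 [P=1 RW=1 US=1 PS=0]
  ✓ 0x3AE05  — 3 lookups

Entries read for #2: 3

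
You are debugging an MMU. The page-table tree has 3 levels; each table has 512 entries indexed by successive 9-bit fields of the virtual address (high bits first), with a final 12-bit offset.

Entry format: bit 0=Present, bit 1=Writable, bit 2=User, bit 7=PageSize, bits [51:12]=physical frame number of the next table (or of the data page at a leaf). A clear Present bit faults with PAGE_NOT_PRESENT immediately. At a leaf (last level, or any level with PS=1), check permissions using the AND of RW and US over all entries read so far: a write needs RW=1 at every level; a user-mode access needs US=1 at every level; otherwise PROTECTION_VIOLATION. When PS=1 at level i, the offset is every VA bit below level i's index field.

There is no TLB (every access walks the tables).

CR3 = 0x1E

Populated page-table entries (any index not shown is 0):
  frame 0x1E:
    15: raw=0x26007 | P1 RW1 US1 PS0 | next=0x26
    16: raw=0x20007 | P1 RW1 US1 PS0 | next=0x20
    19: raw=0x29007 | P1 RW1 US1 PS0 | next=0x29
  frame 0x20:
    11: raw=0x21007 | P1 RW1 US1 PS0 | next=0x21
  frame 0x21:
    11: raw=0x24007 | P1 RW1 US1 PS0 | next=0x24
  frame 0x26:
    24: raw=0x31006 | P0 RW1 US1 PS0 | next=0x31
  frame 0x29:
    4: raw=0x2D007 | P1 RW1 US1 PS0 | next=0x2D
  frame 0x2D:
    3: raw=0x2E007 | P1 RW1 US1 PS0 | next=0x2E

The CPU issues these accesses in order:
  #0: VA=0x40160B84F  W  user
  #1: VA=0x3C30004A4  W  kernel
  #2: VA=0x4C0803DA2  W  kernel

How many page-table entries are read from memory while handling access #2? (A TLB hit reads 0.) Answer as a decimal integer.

Trace:
#0 VA=0x40160B84F (w,user):
  lvl0: tbl 0x1E, slot 16 ⇒ 0x20007 (P1/RW1/US1/PS0)
  lvl1: tbl 0x20, slot 11 ⇒ 0x21007 (P1/RW1/US1/PS0)
  lvl2: tbl 0x21, slot 11 ⇒ 0x24007 (P1/RW1/US1/PS0)
  → PA=0x2484F  (3 entries read)
#1 VA=0x3C30004A4 (w,kernel):
  lvl0: tbl 0x1E, slot 15 ⇒ 0x26007 (P1/RW1/US1/PS0)
  lvl1: tbl 0x26, slot 24 ⇒ 0x31006 (P0/RW1/US1/PS0)
  ✗ PAGE_NOT_PRESENT  [2 reads]
#2 VA=0x4C0803DA2 (w,kernel):
  lvl0: tbl 0x1E, slot 19 ⇒ 0x29007 (P1/RW1/US1/PS0)
  lvl1: tbl 0x29, slot 4 ⇒ 0x2D007 (P1/RW1/US1/PS0)
  lvl2: tbl 0x2D, slot 3 ⇒ 0x2E007 (P1/RW1/US1/PS0)
  → PA=0x2EDA2  (3 entries read)

Entries read for #2: 3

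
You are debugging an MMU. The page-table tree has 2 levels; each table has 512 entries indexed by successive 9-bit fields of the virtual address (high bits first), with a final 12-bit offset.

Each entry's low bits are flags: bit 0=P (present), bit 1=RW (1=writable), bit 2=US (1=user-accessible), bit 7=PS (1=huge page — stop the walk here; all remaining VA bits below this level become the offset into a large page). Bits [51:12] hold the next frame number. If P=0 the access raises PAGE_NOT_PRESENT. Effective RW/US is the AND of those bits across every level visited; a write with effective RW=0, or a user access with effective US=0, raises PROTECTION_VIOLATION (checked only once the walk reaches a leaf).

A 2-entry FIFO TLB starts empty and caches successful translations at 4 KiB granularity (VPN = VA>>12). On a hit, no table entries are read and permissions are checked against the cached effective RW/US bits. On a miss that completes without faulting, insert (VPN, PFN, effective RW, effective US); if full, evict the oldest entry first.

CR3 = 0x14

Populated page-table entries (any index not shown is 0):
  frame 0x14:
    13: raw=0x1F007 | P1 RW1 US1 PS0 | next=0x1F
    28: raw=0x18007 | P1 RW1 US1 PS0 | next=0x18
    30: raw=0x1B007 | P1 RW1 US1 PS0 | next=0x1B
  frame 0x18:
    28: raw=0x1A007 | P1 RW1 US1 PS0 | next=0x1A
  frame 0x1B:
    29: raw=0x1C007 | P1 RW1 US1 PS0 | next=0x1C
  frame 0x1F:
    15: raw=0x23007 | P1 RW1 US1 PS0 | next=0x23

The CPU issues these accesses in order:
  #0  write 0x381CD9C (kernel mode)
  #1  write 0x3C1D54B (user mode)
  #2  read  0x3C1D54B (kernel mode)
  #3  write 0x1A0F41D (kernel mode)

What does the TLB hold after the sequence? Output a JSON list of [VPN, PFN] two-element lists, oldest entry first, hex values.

Trace:
#0 VA=0x381CD9C (w,kernel):
  [0] read 0x14 idx=28: raw=0x18007 flags P=1 W=1 U=1 S=0
  [1] read 0x18 idx=28: raw=0x1A007 flags P=1 W=1 U=1 S=0
  ✓ 0x1AD9C  — 2 lookups
#1 VA=0x3C1D54B (w,user):
  [0] read 0x14 idx=30: raw=0x1B007 flags P=1 W=1 U=1 S=0
  [1] read 0x1B idx=29: raw=0x1C007 flags P=1 W=1 U=1 S=0
  ✓ 0x1C54B  — 2 lookups
#2 VA=0x3C1D54B (r,kernel):
  TLB hit vpn=0x3C1D → PA=0x1C54B
#3 VA=0x1A0F41D (w,kernel):
  [0] read 0x14 idx=13: raw=0x1F007 flags P=1 W=1 U=1 S=0
  [1] read 0x1F idx=15: raw=0x23007 flags P=1 W=1 U=1 S=0
  ✓ 0x2341D  — 2 lookups

TLB: [["0x3C1D", "0x1C"], ["0x1A0F", "0x23"]]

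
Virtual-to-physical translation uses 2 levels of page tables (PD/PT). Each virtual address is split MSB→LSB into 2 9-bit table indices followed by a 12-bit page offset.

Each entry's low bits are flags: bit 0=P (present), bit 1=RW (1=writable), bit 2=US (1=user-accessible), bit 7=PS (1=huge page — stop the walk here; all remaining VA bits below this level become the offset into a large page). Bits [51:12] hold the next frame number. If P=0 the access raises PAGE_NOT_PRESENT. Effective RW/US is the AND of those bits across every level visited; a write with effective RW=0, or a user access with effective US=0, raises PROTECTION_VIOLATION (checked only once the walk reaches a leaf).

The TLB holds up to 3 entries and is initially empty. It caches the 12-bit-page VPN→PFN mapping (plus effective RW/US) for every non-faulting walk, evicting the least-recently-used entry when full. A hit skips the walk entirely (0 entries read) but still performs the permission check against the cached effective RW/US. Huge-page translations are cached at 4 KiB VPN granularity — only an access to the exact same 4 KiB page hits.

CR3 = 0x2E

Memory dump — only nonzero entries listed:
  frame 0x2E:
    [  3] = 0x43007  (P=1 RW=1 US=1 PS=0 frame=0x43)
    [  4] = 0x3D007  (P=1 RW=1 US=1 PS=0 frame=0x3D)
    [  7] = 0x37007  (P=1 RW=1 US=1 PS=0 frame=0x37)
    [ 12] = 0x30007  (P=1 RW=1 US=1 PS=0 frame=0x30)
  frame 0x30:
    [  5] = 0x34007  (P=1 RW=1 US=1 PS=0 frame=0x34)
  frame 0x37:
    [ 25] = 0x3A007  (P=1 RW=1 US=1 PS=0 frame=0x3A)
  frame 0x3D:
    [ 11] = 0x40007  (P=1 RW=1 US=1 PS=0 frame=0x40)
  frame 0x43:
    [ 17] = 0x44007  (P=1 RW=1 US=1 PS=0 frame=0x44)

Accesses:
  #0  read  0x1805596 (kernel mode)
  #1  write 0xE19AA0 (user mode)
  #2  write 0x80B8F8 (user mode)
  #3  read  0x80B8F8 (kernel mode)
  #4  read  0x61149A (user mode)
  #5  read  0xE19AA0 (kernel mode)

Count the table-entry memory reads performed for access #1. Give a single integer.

Trace:
#0 VA=0x1805596 (r,kernel):
  lvl0: tbl 0x2E, slot 12 ⇒ 0x30007 (P1/RW1/US1/PS0)
  lvl1: tbl 0x30, slot 5 ⇒ 0x34007 (P1/RW1/US1/PS0)
  → PA=0x34596  (2 entries read)
#1 VA=0xE19AA0 (w,user):
  lvl0: tbl 0x2E, slot 7 ⇒ 0x37007 (P1/RW1/US1/PS0)
  lvl1: tbl 0x37, slot 25 ⇒ 0x3A007 (P1/RW1/US1/PS0)
  → PA=0x3AAA0  (2 entries read)
#2 VA=0x80B8F8 (w,user):
  lvl0: tbl 0x2E, slot 4 ⇒ 0x3D007 (P1/RW1/US1/PS0)
  lvl1: tbl 0x3D, slot 11 ⇒ 0x40007 (P1/RW1/US1/PS0)
  → PA=0x408F8  (2 entries read)
#3 VA=0x80B8F8 (r,kernel):
  TLB hit vpn=0x80B → PA=0x408F8
#4 VA=0x61149A (r,user):
  lvl0: tbl 0x2E, slot 3 ⇒ 0x43007 (P1/RW1/US1/PS0)
  lvl1: tbl 0x43, slot 17 ⇒ 0x44007 (P1/RW1/US1/PS0)
  → PA=0x4449A  (2 entries read)
#5 VA=0xE19AA0 (r,kernel):
  TLB hit vpn=0xE19 → PA=0x3AAA0

Entries read for #1: 2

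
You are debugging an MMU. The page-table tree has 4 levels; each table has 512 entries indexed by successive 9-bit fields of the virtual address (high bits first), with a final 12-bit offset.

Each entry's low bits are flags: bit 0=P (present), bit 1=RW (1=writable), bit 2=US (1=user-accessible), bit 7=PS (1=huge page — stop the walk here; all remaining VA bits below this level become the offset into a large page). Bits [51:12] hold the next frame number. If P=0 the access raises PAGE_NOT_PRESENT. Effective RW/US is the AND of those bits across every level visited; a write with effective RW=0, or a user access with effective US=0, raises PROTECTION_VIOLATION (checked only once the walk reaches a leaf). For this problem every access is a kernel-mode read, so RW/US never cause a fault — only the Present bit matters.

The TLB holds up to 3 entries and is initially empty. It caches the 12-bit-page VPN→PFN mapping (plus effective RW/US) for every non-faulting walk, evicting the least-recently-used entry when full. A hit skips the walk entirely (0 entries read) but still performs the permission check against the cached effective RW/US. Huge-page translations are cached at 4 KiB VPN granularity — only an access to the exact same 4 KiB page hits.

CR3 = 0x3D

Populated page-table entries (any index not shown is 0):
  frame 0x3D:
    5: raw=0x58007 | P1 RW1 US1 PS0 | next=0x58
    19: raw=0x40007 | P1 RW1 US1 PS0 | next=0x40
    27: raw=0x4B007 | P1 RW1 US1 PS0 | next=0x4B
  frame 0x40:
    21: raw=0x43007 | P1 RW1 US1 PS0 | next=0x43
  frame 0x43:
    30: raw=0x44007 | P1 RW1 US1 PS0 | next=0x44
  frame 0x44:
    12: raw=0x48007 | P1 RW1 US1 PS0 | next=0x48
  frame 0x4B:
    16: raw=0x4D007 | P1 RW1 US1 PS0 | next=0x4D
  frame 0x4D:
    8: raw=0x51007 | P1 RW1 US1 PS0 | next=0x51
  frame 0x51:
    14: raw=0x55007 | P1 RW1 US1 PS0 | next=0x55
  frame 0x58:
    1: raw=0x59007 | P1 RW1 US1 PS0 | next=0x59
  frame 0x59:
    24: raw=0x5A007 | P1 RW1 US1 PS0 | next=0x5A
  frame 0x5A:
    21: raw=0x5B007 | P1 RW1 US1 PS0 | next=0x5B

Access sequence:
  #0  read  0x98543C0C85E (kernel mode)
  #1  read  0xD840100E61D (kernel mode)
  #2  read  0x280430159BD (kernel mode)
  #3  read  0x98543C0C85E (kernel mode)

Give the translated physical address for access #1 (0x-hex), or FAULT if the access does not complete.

Walk each access:
#0 VA=0x98543C0C85E (r,kernel):
  L0 @0x3D[19] → 0x40007  P=1,RW=1,US=1,PS=0
  L1 @0x40[21] → 0x43007  P=1,RW=1,US=1,PS=0
  L2 @0x43[30] → 0x44007  P=1,RW=1,US=1,PS=0
  L3 @0x44[12] → 0x48007  P=1,RW=1,US=1,PS=0
  ✓ 0x4885E  — 4 lookups
#1 VA=0xD840100E61D (r,kernel):
  L0 @0x3D[27] → 0x4B007  P=1,RW=1,US=1,PS=0
  L1 @0x4B[16] → 0x4D007  P=1,RW=1,US=1,PS=0
  L2 @0x4D[8] → 0x51007  P=1,RW=1,US=1,PS=0
  L3 @0x51[14] → 0x55007  P=1,RW=1,US=1,PS=0
  ✓ 0x5561D  — 4 lookups
#2 VA=0x280430159BD (r,kernel):
  L0 @0x3D[5] → 0x58007  P=1,RW=1,US=1,PS=0
  L1 @0x58[1] → 0x59007  P=1,RW=1,US=1,PS=0
  L2 @0x59[24] → 0x5A007  P=1,RW=1,US=1,PS=0
  L3 @0x5A[21] → 0x5B007  P=1,RW=1,US=1,PS=0
  ✓ 0x5B9BD  — 4 lookups
#3 VA=0x98543C0C85E (r,kernel):
  TLB hit vpn=0x98543C0C → PA=0x4885E

Access #1 PA: 0x5561D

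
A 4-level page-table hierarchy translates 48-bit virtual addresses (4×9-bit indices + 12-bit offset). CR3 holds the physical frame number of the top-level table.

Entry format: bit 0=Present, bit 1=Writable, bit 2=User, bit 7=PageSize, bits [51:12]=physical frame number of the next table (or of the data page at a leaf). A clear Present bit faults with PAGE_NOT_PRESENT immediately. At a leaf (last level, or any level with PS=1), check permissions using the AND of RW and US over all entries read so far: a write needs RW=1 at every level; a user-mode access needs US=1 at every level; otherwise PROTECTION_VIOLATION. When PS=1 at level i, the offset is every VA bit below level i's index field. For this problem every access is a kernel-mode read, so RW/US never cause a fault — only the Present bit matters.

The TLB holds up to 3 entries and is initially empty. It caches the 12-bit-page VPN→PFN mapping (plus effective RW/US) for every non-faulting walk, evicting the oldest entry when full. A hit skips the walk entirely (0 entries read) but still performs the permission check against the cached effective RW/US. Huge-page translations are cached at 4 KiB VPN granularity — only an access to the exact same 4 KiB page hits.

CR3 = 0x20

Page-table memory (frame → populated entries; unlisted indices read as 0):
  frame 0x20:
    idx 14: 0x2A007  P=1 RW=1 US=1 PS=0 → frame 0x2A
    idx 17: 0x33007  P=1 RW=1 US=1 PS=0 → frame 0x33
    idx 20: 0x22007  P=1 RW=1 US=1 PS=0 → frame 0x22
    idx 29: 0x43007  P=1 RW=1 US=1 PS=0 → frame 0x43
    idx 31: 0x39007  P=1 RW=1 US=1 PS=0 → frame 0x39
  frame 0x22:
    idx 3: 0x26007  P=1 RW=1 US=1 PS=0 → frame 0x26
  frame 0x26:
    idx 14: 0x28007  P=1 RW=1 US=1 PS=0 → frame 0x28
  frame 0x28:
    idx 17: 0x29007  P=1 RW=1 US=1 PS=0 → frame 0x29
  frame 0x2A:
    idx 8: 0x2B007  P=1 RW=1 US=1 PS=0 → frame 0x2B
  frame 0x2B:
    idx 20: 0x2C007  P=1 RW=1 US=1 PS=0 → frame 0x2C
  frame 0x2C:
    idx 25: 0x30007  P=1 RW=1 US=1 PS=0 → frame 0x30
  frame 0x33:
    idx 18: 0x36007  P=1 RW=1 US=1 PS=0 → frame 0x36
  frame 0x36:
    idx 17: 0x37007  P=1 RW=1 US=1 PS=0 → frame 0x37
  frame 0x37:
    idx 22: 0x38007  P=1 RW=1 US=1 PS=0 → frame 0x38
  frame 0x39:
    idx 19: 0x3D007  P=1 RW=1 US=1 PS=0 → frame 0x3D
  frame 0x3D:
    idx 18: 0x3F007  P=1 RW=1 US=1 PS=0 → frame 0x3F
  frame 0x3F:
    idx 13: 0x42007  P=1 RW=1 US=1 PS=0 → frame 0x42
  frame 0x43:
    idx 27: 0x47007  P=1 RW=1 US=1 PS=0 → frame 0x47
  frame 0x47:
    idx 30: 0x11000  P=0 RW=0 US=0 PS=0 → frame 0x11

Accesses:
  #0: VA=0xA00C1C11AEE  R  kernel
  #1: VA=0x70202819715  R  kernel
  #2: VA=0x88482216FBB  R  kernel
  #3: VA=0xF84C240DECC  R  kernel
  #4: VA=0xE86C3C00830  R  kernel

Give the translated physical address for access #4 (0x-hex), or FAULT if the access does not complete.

Walk each access:
#0 VA=0xA00C1C11AEE (r,kernel):
  L0 @0x20[20] → 0x22007  P=1,RW=1,US=1,PS=0
  L1 @0x22[3] → 0x26007  P=1,RW=1,US=1,PS=0
  L2 @0x26[14] → 0x28007  P=1,RW=1,US=1,PS=0
  L3 @0x28[17] → 0x29007  P=1,RW=1,US=1,PS=0
  → PA=0x29AEE  (4 entries read)
#1 VA=0x70202819715 (r,kernel):
  L0 @0x20[14] → 0x2A007  P=1,RW=1,US=1,PS=0
  L1 @0x2A[8] → 0x2B007  P=1,RW=1,US=1,PS=0
  L2 @0x2B[20] → 0x2C007  P=1,RW=1,US=1,PS=0
  L3 @0x2C[25] → 0x30007  P=1,RW=1,US=1,PS=0
  → PA=0x30715  (4 entries read)
#2 VA=0x88482216FBB (r,kernel):
  L0 @0x20[17] → 0x33007  P=1,RW=1,US=1,PS=0
  L1 @0x33[18] → 0x36007  P=1,RW=1,US=1,PS=0
  L2 @0x36[17] → 0x37007  P=1,RW=1,US=1,PS=0
  L3 @0x37[22] → 0x38007  P=1,RW=1,US=1,PS=0
  → PA=0x38FBB  (4 entries read)
#3 VA=0xF84C240DECC (r,kernel):
  L0 @0x20[31] → 0x39007  P=1,RW=1,US=1,PS=0
  L1 @0x39[19] → 0x3D007  P=1,RW=1,US=1,PS=0
  L2 @0x3D[18] → 0x3F007  P=1,RW=1,US=1,PS=0
  L3 @0x3F[13] → 0x42007  P=1,RW=1,US=1,PS=0
  → PA=0x42ECC  (4 entries read)
#4 VA=0xE86C3C00830 (r,kernel):
  L0 @0x20[29] → 0x43007  P=1,RW=1,US=1,PS=0
  L1 @0x43[27] → 0x47007  P=1,RW=1,US=1,PS=0
  L2 @0x47[30] → 0x11000  P=0,RW=0,US=0,PS=0
  → PAGE_NOT_PRESENT  (3 entries read)

Access #4 PA: FAULT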